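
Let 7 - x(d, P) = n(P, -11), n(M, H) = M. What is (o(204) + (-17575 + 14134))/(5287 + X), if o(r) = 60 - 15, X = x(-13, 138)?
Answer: -849/1289 ≈ -0.65865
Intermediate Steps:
x(d, P) = 7 - P
X = -131 (X = 7 - 1*138 = 7 - 138 = -131)
o(r) = 45
(o(204) + (-17575 + 14134))/(5287 + X) = (45 + (-17575 + 14134))/(5287 - 131) = (45 - 3441)/5156 = -3396*1/5156 = -849/1289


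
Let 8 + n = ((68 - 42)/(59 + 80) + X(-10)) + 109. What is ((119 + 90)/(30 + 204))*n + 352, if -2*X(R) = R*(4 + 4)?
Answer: 15550777/32526 ≈ 478.10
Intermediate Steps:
X(R) = -4*R (X(R) = -R*(4 + 4)/2 = -R*8/2 = -4*R)
n = 19625/139 (n = -8 + (((68 - 42)/(59 + 80) - 4*(-10)) + 109) = -8 + ((26/139 + 40) + 109) = -8 + (5586/139 + 109) = -8 + 20737/139 = 19625/139 ≈ 141.19)
((119 + 90)/(30 + 204))*n + 352 = ((119 + 90)/(30 + 204))*(19625/139) + 352 = (209/234)*(19625/139) + 352 = 4101625/32526 + 352 = 15550777/32526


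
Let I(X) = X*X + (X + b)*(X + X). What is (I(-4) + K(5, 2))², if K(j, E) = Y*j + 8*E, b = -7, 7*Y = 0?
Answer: 14400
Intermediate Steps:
Y = 0 (Y = (⅐)*0 = 0)
K(j, E) = 8*E (K(j, E) = 0*j + 8*E = 0 + 8*E = 8*E)
I(X) = X² + 2*X*(-7 + X) (I(X) = X*X + (X - 7)*(X + X) = X² + (-7 + X)*(2*X) = X² + 2*X*(-7 + X))
(I(-4) + K(5, 2))² = (-4*(-14 + 3*(-4)) + 8*2)² = (-4*(-14 - 12) + 16)² = (-4*(-26) + 16)² = (104 + 16)² = 120² = 14400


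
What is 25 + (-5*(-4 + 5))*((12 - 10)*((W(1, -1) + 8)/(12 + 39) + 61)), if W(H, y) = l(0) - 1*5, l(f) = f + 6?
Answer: -9975/17 ≈ -586.76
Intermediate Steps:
l(f) = 6 + f
W(H, y) = 1 (W(H, y) = (6 + 0) - 1*5 = 6 - 5 = 1)
25 + (-5*(-4 + 5))*((12 - 10)*((W(1, -1) + 8)/(12 + 39) + 61)) = 25 + (-5*(-4 + 5))*((12 - 10)*((1 + 8)/(12 + 39) + 61)) = 25 + (-5*1)*(2*(9/51 + 61)) = 25 - 10*(9*(1/51) + 61) = 25 - 10*(3/17 + 61) = 25 - 10*1040/17 = 25 - 5*2080/17 = 25 - 10400/17 = -9975/17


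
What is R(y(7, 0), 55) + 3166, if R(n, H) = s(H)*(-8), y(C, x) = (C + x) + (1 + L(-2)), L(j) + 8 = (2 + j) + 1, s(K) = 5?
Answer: 3126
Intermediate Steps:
L(j) = -5 + j (L(j) = -8 + ((2 + j) + 1) = -8 + (3 + j) = -5 + j)
y(C, x) = -6 + C + x (y(C, x) = (C + x) + (1 + (-5 - 2)) = (C + x) + (1 - 7) = (C + x) - 6 = -6 + C + x)
R(n, H) = -40 (R(n, H) = 5*(-8) = -40)
R(y(7, 0), 55) + 3166 = -40 + 3166 = 3126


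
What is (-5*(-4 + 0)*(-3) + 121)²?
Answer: 3721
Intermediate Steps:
(-5*(-4 + 0)*(-3) + 121)² = (-(-20)*(-3) + 121)² = (-5*12 + 121)² = (-60 + 121)² = 61² = 3721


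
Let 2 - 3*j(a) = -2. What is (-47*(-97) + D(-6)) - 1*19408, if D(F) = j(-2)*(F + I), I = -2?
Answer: -44579/3 ≈ -14860.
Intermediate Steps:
j(a) = 4/3 (j(a) = ⅔ - ⅓*(-2) = ⅔ + ⅔ = 4/3)
D(F) = -8/3 + 4*F/3 (D(F) = 4*(F - 2)/3 = 4*(-2 + F)/3 = -8/3 + 4*F/3)
(-47*(-97) + D(-6)) - 1*19408 = (-47*(-97) + (-8/3 + (4/3)*(-6))) - 1*19408 = (4559 + (-8/3 - 8)) - 19408 = (4559 - 32/3) - 19408 = 13645/3 - 19408 = -44579/3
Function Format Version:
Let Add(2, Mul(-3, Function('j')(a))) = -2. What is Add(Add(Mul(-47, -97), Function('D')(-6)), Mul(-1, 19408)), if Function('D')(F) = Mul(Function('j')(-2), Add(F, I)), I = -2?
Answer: Rational(-44579, 3) ≈ -14860.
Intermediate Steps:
Function('j')(a) = Rational(4, 3) (Function('j')(a) = Add(Rational(2, 3), Mul(Rational(-1, 3), -2)) = Add(Rational(2, 3), Rational(2, 3)) = Rational(4, 3))
Function('D')(F) = Add(Rational(-8, 3), Mul(Rational(4, 3), F)) (Function('D')(F) = Mul(Rational(4, 3), Add(F, -2)) = Mul(Rational(4, 3), Add(-2, F)) = Add(Rational(-8, 3), Mul(Rational(4, 3), F)))
Add(Add(Mul(-47, -97), Function('D')(-6)), Mul(-1, 19408)) = Add(Add(Mul(-47, -97), Add(Rational(-8, 3), Mul(Rational(4, 3), -6))), Mul(-1, 19408)) = Add(Add(4559, Add(Rational(-8, 3), -8)), -19408) = Add(Add(4559, Rational(-32, 3)), -19408) = Add(Rational(13645, 3), -19408) = Rational(-44579, 3)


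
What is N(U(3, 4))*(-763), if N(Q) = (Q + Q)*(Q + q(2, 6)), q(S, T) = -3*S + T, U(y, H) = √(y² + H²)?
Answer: -38150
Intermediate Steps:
U(y, H) = √(H² + y²)
q(S, T) = T - 3*S
N(Q) = 2*Q² (N(Q) = (Q + Q)*(Q + (6 - 3*2)) = (2*Q)*(Q + (6 - 6)) = (2*Q)*(Q + 0) = (2*Q)*Q = 2*Q²)
N(U(3, 4))*(-763) = (2*(√(4² + 3²))²)*(-763) = (2*(√(16 + 9))²)*(-763) = (2*(√25)²)*(-763) = (2*5²)*(-763) = (2*25)*(-763) = 50*(-763) = -38150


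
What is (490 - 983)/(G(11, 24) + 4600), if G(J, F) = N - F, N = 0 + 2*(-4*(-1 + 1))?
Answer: -493/4576 ≈ -0.10774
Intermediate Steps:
N = 0 (N = 0 + 2*(-4*0) = 0 + 2*0 = 0 + 0 = 0)
G(J, F) = -F (G(J, F) = 0 - F = -F)
(490 - 983)/(G(11, 24) + 4600) = (490 - 983)/(-1*24 + 4600) = -493/(-24 + 4600) = -493/4576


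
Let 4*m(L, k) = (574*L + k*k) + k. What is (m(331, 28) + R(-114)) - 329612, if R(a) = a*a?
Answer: -537829/2 ≈ -2.6891e+5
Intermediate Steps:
R(a) = a²
m(L, k) = k/4 + k²/4 + 287*L/2 (m(L, k) = ((574*L + k*k) + k)/4 = ((574*L + k²) + k)/4 = ((k² + 574*L) + k)/4 = (k + k² + 574*L)/4 = k/4 + k²/4 + 287*L/2)
(m(331, 28) + R(-114)) - 329612 = (((¼)*28 + (¼)*28² + (287/2)*331) + (-114)²) - 329612 = ((7 + (¼)*784 + 94997/2) + 12996) - 329612 = ((7 + 196 + 94997/2) + 12996) - 329612 = (95403/2 + 12996) - 329612 = 121395/2 - 329612 = -537829/2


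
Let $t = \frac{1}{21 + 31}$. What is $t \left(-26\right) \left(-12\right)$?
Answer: $6$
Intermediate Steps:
$t = \frac{1}{52} \approx 0.019231$
$t \left(-26\right) \left(-12\right) = \frac{1}{52} \left(-26\right) \left(-12\right) = \left(- \frac{1}{2}\right) \left(-12\right) = 6$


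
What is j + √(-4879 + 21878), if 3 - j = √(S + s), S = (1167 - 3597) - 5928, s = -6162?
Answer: 3 + √16999 - 22*I*√30 ≈ 133.38 - 120.5*I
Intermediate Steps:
S = -8358 (S = -2430 - 5928 = -8358)
j = 3 - 22*I*√30 (j = 3 - √(-8358 - 6162) = 3 - √(-14520) = 3 - 22*I*√30 ≈ 3.0 - 120.5*I)
j + √(-4879 + 21878) = (3 - 22*I*√30) + √(-4879 + 21878) = (3 - 22*I*√30) + √16999 = 3 + √16999 - 22*I*√30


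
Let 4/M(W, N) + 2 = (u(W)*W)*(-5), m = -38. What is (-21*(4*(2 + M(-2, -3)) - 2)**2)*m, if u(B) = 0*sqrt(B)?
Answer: 3192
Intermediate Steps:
u(B) = 0
M(W, N) = -2 (M(W, N) = 4/(-2 + (0*W)*(-5)) = 4/(-2 + 0*(-5)) = 4/(-2 + 0) = 4/(-2) = 4*(-1/2) = -2)
(-21*(4*(2 + M(-2, -3)) - 2)**2)*m = -21*(4*(2 - 2) - 2)**2*(-38) = -21*(4*0 - 2)**2*(-38) = -21*(0 - 2)**2*(-38) = -21*(-2)**2*(-38) = -21*4*(-38) = -84*(-38) = 3192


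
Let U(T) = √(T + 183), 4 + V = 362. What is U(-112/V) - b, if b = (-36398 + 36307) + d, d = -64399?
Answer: 64490 + √5853479/179 ≈ 64504.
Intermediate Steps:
V = 358 (V = -4 + 362 = 358)
U(T) = √(183 + T)
b = -64490 (b = (-36398 + 36307) - 64399 = -91 - 64399 = -64490)
U(-112/V) - b = √(183 - 112/358) - 1*(-64490) = √(183 - 112*1/358) + 64490 = √(183 - 56/179) + 64490 = √(32701/179) + 64490 = √5853479/179 + 64490 = 64490 + √5853479/179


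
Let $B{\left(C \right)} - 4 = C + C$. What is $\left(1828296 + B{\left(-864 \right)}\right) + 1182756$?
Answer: $3009328$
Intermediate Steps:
$B{\left(C \right)} = 4 + 2 C$ ($B{\left(C \right)} = 4 + \left(C + C\right) = 4 + 2 C$)
$\left(1828296 + B{\left(-864 \right)}\right) + 1182756 = \left(1828296 + \left(4 + 2 \left(-864\right)\right)\right) + 1182756 = \left(1828296 + \left(4 - 1728\right)\right) + 1182756 = \left(1828296 - 1724\right) + 1182756 = 1826572 + 1182756 = 3009328$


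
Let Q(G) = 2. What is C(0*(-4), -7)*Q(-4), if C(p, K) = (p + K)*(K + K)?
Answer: 196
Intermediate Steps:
C(p, K) = 2*K*(K + p) (C(p, K) = (K + p)*(2*K) = 2*K*(K + p))
C(0*(-4), -7)*Q(-4) = (2*(-7)*(-7 + 0*(-4)))*2 = (2*(-7)*(-7 + 0))*2 = (2*(-7)*(-7))*2 = 98*2 = 196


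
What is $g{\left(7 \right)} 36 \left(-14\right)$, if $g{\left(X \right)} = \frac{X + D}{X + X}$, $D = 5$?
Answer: $-432$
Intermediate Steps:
$g{\left(X \right)} = \frac{5 + X}{2 X}$ ($g{\left(X \right)} = \frac{X + 5}{X + X} = \frac{5 + X}{2 X}$)
$g{\left(7 \right)} 36 \left(-14\right) = \frac{5 + 7}{2 \cdot 7} \cdot 36 \left(-14\right) = \frac{1}{2} \cdot \frac{1}{7} \cdot 12 \cdot 36 \left(-14\right) = \frac{6}{7} \cdot 36 \left(-14\right) = \frac{216}{7} \left(-14\right) = -432$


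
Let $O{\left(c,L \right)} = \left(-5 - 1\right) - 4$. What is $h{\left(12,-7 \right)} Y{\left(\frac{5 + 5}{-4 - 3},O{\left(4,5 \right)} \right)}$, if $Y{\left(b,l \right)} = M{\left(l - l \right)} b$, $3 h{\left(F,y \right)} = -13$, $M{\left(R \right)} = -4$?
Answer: $- \frac{520}{21} \approx -24.762$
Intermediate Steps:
$O{\left(c,L \right)} = -10$ ($O{\left(c,L \right)} = -6 - 4 = -10$)
$h{\left(F,y \right)} = - \frac{13}{3}$ ($h{\left(F,y \right)} = \frac{1}{3} \left(-13\right) = - \frac{13}{3}$)
$Y{\left(b,l \right)} = - 4 b$
$h{\left(12,-7 \right)} Y{\left(\frac{5 + 5}{-4 - 3},O{\left(4,5 \right)} \right)} = - \frac{13 \left(- 4 \frac{5 + 5}{-4 - 3}\right)}{3} = - \frac{13 \left(- 4 \frac{10}{-7}\right)}{3} = - \frac{13 \left(- 4 \cdot 10 \left(- \frac{1}{7}\right)\right)}{3} = - \frac{13 \left(\left(-4\right) \left(- \frac{10}{7}\right)\right)}{3} = \left(- \frac{13}{3}\right) \frac{40}{7} = - \frac{520}{21}$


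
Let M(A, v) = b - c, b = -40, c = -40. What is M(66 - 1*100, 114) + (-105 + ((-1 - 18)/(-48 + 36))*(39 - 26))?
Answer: -1013/12 ≈ -84.417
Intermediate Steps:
M(A, v) = 0 (M(A, v) = -40 - 1*(-40) = -40 + 40 = 0)
M(66 - 1*100, 114) + (-105 + ((-1 - 18)/(-48 + 36))*(39 - 26)) = 0 + (-105 + ((-1 - 18)/(-48 + 36))*(39 - 26)) = 0 + (-105 - 19/(-12)*13) = 0 + (-105 - 19*(-1/12)*13) = 0 + (-105 + (19/12)*13) = 0 + (-105 + 247/12) = 0 - 1013/12 = -1013/12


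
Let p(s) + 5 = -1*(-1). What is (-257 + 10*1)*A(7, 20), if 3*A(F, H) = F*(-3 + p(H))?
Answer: 12103/3 ≈ 4034.3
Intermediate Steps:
p(s) = -4 (p(s) = -5 - 1*(-1) = -5 + 1 = -4)
A(F, H) = -7*F/3 (A(F, H) = (F*(-3 - 4))/3 = (F*(-7))/3 = (-7*F)/3 = -7*F/3)
(-257 + 10*1)*A(7, 20) = (-257 + 10*1)*(-7/3*7) = (-257 + 10)*(-49/3) = -247*(-49/3) = 12103/3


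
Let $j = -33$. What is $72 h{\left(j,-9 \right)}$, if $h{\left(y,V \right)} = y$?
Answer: $-2376$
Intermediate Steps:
$72 h{\left(j,-9 \right)} = 72 \left(-33\right) = -2376$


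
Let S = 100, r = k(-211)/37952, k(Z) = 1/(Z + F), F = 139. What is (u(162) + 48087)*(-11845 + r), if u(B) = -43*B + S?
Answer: -1334199434314501/2732544 ≈ -4.8826e+8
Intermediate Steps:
k(Z) = 1/(139 + Z) (k(Z) = 1/(Z + 139) = 1/(139 + Z))
r = -1/2732544 (r = 1/((139 - 211)*37952) = (1/37952)/(-72) = -1/72*1/37952 = -1/2732544 ≈ -3.6596e-7)
u(B) = 100 - 43*B (u(B) = -43*B + 100 = 100 - 43*B)
(u(162) + 48087)*(-11845 + r) = ((100 - 43*162) + 48087)*(-11845 - 1/2732544) = ((100 - 6966) + 48087)*(-32366983681/2732544) = (-6866 + 48087)*(-32366983681/2732544) = 41221*(-32366983681/2732544) = -1334199434314501/2732544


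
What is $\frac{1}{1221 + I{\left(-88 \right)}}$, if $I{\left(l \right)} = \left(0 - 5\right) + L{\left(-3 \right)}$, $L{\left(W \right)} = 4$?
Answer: $\frac{1}{1220} \approx 0.00081967$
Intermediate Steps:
$I{\left(l \right)} = -1$ ($I{\left(l \right)} = \left(0 - 5\right) + 4 = -5 + 4 = -1$)
$\frac{1}{1221 + I{\left(-88 \right)}} = \frac{1}{1221 - 1} = \frac{1}{1220}$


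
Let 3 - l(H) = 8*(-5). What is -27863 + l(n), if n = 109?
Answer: -27820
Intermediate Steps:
l(H) = 43 (l(H) = 3 - 8*(-5) = 3 - 1*(-40) = 3 + 40 = 43)
-27863 + l(n) = -27863 + 43 = -27820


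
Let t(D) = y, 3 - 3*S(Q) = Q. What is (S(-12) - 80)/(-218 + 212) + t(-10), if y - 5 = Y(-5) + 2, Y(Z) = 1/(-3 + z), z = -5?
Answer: 155/8 ≈ 19.375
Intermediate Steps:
S(Q) = 1 - Q/3
Y(Z) = -⅛ (Y(Z) = 1/(-3 - 5) = 1/(-8) = -⅛)
y = 55/8 (y = 5 + (-⅛ + 2) = 5 + 15/8 = 55/8 ≈ 6.8750)
t(D) = 55/8
(S(-12) - 80)/(-218 + 212) + t(-10) = ((1 - ⅓*(-12)) - 80)/(-218 + 212) + 55/8 = ((1 + 4) - 80)/(-6) + 55/8 = (5 - 80)*(-⅙) + 55/8 = -75*(-⅙) + 55/8 = 25/2 + 55/8 = 155/8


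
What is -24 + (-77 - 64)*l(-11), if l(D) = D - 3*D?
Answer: -3126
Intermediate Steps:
l(D) = -2*D
-24 + (-77 - 64)*l(-11) = -24 + (-77 - 64)*(-2*(-11)) = -24 - 141*22 = -24 - 3102 = -3126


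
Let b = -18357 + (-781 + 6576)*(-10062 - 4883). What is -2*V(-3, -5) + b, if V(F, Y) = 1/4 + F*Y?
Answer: -173249325/2 ≈ -8.6625e+7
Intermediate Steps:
V(F, Y) = ¼ + F*Y
b = -86624632 (b = -18357 + 5795*(-14945) = -18357 - 86606275 = -86624632)
-2*V(-3, -5) + b = -2*(¼ - 3*(-5)) - 86624632 = -2*(¼ + 15) - 86624632 = -2*61/4 - 86624632 = -61/2 - 86624632 = -173249325/2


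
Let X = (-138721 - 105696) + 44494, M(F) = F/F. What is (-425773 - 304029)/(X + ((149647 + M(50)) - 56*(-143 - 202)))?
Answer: 729802/30955 ≈ 23.576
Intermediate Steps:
M(F) = 1
X = -199923 (X = -244417 + 44494 = -199923)
(-425773 - 304029)/(X + ((149647 + M(50)) - 56*(-143 - 202))) = (-425773 - 304029)/(-199923 + ((149647 + 1) - 56*(-143 - 202))) = -729802/(-199923 + (149648 - 56*(-345))) = -729802/(-199923 + (149648 + 19320)) = -729802/(-199923 + 168968) = -729802/(-30955) = -729802*(-1/30955) = 729802/30955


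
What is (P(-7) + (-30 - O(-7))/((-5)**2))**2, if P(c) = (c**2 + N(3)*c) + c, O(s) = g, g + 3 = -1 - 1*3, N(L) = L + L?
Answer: 529/625 ≈ 0.84640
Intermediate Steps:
N(L) = 2*L
g = -7 (g = -3 + (-1 - 1*3) = -3 + (-1 - 3) = -3 - 4 = -7)
O(s) = -7
P(c) = c**2 + 7*c (P(c) = (c**2 + (2*3)*c) + c = (c**2 + 6*c) + c = c**2 + 7*c)
(P(-7) + (-30 - O(-7))/((-5)**2))**2 = (-7*(7 - 7) + (-30 - 1*(-7))/((-5)**2))**2 = (-7*0 + (-30 + 7)/25)**2 = (0 - 23*1/25)**2 = (0 - 23/25)**2 = (-23/25)**2 = 529/625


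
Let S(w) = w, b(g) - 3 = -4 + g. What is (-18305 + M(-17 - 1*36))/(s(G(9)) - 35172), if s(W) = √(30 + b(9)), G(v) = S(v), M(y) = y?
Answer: 322843788/618534773 + 9179*√38/618534773 ≈ 0.52204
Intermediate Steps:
b(g) = -1 + g (b(g) = 3 + (-4 + g) = -1 + g)
G(v) = v
s(W) = √38 (s(W) = √(30 + (-1 + 9)) = √(30 + 8) = √38)
(-18305 + M(-17 - 1*36))/(s(G(9)) - 35172) = (-18305 + (-17 - 1*36))/(√38 - 35172) = (-18305 + (-17 - 36))/(-35172 + √38) = (-18305 - 53)/(-35172 + √38) = -18358/(-35172 + √38)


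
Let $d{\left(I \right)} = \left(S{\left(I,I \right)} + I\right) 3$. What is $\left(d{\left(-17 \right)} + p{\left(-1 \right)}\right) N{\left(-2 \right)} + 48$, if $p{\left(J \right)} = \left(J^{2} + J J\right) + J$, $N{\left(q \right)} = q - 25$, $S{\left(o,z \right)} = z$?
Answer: $2775$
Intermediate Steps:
$d{\left(I \right)} = 6 I$ ($d{\left(I \right)} = \left(I + I\right) 3 = 2 I 3 = 6 I$)
$N{\left(q \right)} = -25 + q$
$p{\left(J \right)} = J + 2 J^{2}$ ($p{\left(J \right)} = \left(J^{2} + J^{2}\right) + J = 2 J^{2} + J = J + 2 J^{2}$)
$\left(d{\left(-17 \right)} + p{\left(-1 \right)}\right) N{\left(-2 \right)} + 48 = \left(6 \left(-17\right) - \left(1 + 2 \left(-1\right)\right)\right) \left(-25 - 2\right) + 48 = \left(-102 - \left(1 - 2\right)\right) \left(-27\right) + 48 = \left(-102 - -1\right) \left(-27\right) + 48 = \left(-102 + 1\right) \left(-27\right) + 48 = \left(-101\right) \left(-27\right) + 48 = 2727 + 48 = 2775$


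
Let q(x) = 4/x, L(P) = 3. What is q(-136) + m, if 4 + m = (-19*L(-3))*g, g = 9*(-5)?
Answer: 87073/34 ≈ 2561.0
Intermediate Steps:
g = -45
m = 2561 (m = -4 - 19*3*(-45) = -4 - 57*(-45) = -4 + 2565 = 2561)
q(-136) + m = 4/(-136) + 2561 = 4*(-1/136) + 2561 = -1/34 + 2561 = 87073/34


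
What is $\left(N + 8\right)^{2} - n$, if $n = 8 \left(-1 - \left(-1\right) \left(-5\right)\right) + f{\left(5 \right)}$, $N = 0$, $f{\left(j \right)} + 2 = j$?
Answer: $109$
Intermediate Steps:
$f{\left(j \right)} = -2 + j$
$n = -45$ ($n = 8 \left(-1 - \left(-1\right) \left(-5\right)\right) + \left(-2 + 5\right) = 8 \left(-1 - 5\right) + 3 = 8 \left(-6\right) + 3 = -48 + 3 = -45$)
$\left(N + 8\right)^{2} - n = \left(0 + 8\right)^{2} - -45 = 8^{2} + 45 = 64 + 45 = 109$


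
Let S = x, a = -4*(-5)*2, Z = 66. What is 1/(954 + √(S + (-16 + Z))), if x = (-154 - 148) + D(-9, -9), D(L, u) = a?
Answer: 9/8588 - I*√53/455164 ≈ 0.001048 - 1.5994e-5*I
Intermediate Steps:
a = 40 (a = 20*2 = 40)
D(L, u) = 40
x = -262 (x = (-154 - 148) + 40 = -302 + 40 = -262)
S = -262
1/(954 + √(S + (-16 + Z))) = 1/(954 + √(-262 + (-16 + 66))) = 1/(954 + √(-262 + 50)) = 1/(954 + √(-212)) = 1/(954 + 2*I*√53)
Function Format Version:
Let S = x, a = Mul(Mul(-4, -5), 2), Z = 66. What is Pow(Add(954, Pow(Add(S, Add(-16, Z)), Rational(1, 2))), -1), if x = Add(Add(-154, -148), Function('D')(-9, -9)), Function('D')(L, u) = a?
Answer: Add(Rational(9, 8588), Mul(Rational(-1, 455164), I, Pow(53, Rational(1, 2)))) ≈ Add(0.0010480, Mul(-1.5994e-5, I))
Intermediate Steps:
a = 40 (a = Mul(20, 2) = 40)
Function('D')(L, u) = 40
x = -262 (x = Add(Add(-154, -148), 40) = Add(-302, 40) = -262)
S = -262
Pow(Add(954, Pow(Add(S, Add(-16, Z)), Rational(1, 2))), -1) = Pow(Add(954, Pow(Add(-262, Add(-16, 66)), Rational(1, 2))), -1) = Pow(Add(954, Pow(Add(-262, 50), Rational(1, 2))), -1) = Pow(Add(954, Pow(-212, Rational(1, 2))), -1) = Pow(Add(954, Mul(2, I, Pow(53, Rational(1, 2)))), -1)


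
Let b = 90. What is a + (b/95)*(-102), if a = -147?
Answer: -4629/19 ≈ -243.63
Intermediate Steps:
a + (b/95)*(-102) = -147 + (90/95)*(-102) = -147 + (90*(1/95))*(-102) = -147 + (18/19)*(-102) = -147 - 1836/19 = -4629/19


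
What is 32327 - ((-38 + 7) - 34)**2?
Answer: 28102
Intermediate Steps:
32327 - ((-38 + 7) - 34)**2 = 32327 - (-31 - 34)**2 = 32327 - 1*(-65)**2 = 32327 - 1*4225 = 32327 - 4225 = 28102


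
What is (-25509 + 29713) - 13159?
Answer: -8955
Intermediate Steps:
(-25509 + 29713) - 13159 = 4204 - 13159 = -8955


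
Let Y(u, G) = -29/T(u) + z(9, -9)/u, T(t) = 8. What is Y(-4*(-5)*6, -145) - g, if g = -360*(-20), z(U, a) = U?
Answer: -144071/20 ≈ -7203.5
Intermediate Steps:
g = 7200
Y(u, G) = -29/8 + 9/u
Y(-4*(-5)*6, -145) - g = (-29/8 + 9/((-4*(-5)*6))) - 1*7200 = (-29/8 + 9/((20*6))) - 7200 = (-29/8 + 9/120) - 7200 = (-29/8 + 9*(1/120)) - 7200 = (-29/8 + 3/40) - 7200 = -71/20 - 7200 = -144071/20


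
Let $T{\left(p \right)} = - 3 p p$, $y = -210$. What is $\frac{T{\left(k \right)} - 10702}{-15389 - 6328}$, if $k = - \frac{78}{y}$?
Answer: $\frac{13110457}{26603325} \approx 0.49281$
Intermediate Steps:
$k = \frac{13}{35}$ ($k = - \frac{78}{-210} = \left(-78\right) \left(- \frac{1}{210}\right) = \frac{13}{35} \approx 0.37143$)
$T{\left(p \right)} = - 3 p^{2}$
$\frac{T{\left(k \right)} - 10702}{-15389 - 6328} = \frac{- 3 \left(\frac{13}{35}\right)^{2} - 10702}{-15389 - 6328} = \frac{\left(-3\right) \frac{169}{1225} - 10702}{-21717} = \left(- \frac{507}{1225} - 10702\right) \left(- \frac{1}{21717}\right) = \left(- \frac{13110457}{1225}\right) \left(- \frac{1}{21717}\right) = \frac{13110457}{26603325}$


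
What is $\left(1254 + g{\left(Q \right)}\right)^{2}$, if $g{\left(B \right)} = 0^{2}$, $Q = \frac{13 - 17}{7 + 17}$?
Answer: $1572516$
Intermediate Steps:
$Q = - \frac{1}{6}$ ($Q = - \frac{4}{24} = \left(-4\right) \frac{1}{24} = - \frac{1}{6} \approx -0.16667$)
$g{\left(B \right)} = 0$
$\left(1254 + g{\left(Q \right)}\right)^{2} = \left(1254 + 0\right)^{2} = 1254^{2} = 1572516$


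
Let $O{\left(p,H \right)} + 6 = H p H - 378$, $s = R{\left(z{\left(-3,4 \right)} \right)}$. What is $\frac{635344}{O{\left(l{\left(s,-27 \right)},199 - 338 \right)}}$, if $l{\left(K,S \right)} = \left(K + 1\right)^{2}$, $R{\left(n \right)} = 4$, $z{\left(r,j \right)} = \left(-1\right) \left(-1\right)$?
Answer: $\frac{635344}{482641} \approx 1.3164$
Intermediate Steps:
$z{\left(r,j \right)} = 1$
$s = 4$
$l{\left(K,S \right)} = \left(1 + K\right)^{2}$
$O{\left(p,H \right)} = -384 + p H^{2}$ ($O{\left(p,H \right)} = -6 + \left(H p H - 378\right) = -6 + \left(p H^{2} - 378\right) = -6 + \left(-378 + p H^{2}\right) = -384 + p H^{2}$)
$\frac{635344}{O{\left(l{\left(s,-27 \right)},199 - 338 \right)}} = \frac{635344}{-384 + \left(1 + 4\right)^{2} \left(199 - 338\right)^{2}} = \frac{635344}{-384 + 5^{2} \left(-139\right)^{2}} = \frac{635344}{-384 + 25 \cdot 19321} = \frac{635344}{-384 + 483025} = \frac{635344}{482641}$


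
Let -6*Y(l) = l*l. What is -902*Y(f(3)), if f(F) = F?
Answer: 1353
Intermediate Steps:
Y(l) = -l**2/6 (Y(l) = -l*l/6 = -l**2/6)
-902*Y(f(3)) = -(-451)*3**2/3 = -(-451)*9/3 = -902*(-3/2) = 1353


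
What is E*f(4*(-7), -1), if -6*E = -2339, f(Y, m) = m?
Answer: -2339/6 ≈ -389.83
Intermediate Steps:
E = 2339/6 (E = -1/6*(-2339) = 2339/6 ≈ 389.83)
E*f(4*(-7), -1) = (2339/6)*(-1) = -2339/6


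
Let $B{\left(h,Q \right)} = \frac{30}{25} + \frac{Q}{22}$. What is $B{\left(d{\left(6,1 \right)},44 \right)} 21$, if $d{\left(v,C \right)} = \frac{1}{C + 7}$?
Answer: $\frac{336}{5} \approx 67.2$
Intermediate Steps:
$d{\left(v,C \right)} = \frac{1}{7 + C}$
$B{\left(h,Q \right)} = \frac{6}{5} + \frac{Q}{22}$ ($B{\left(h,Q \right)} = 30 \cdot \frac{1}{25} + Q \frac{1}{22} = \frac{6}{5} + \frac{Q}{22}$)
$B{\left(d{\left(6,1 \right)},44 \right)} 21 = \left(\frac{6}{5} + \frac{1}{22} \cdot 44\right) 21 = \left(\frac{6}{5} + 2\right) 21 = \frac{16}{5} \cdot 21 = \frac{336}{5}$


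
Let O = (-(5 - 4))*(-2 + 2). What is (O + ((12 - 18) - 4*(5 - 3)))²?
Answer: 196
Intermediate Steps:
O = 0 (O = -1*1*0 = -1*0 = 0)
(O + ((12 - 18) - 4*(5 - 3)))² = (0 + ((12 - 18) - 4*(5 - 3)))² = (0 + (-6 - 4*2))² = (0 + (-6 - 8))² = (0 - 14)² = (-14)² = 196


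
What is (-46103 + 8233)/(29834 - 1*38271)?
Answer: 37870/8437 ≈ 4.4886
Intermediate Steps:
(-46103 + 8233)/(29834 - 1*38271) = -37870/(29834 - 38271) = -37870/(-8437) = -37870*(-1/8437) = 37870/8437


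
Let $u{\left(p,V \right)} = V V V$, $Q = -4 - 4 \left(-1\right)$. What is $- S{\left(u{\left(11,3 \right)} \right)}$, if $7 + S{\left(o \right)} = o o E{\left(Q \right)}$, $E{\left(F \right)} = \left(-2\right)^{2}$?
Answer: $-2909$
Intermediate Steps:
$Q = 0$ ($Q = -4 - -4 = -4 + 4 = 0$)
$E{\left(F \right)} = 4$
$u{\left(p,V \right)} = V^{3}$ ($u{\left(p,V \right)} = V^{2} V = V^{3}$)
$S{\left(o \right)} = -7 + 4 o^{2}$ ($S{\left(o \right)} = -7 + o o 4 = -7 + o^{2} \cdot 4 = -7 + 4 o^{2}$)
$- S{\left(u{\left(11,3 \right)} \right)} = - (-7 + 4 \left(3^{3}\right)^{2}) = - (-7 + 4 \cdot 27^{2}) = - (-7 + 4 \cdot 729) = - (-7 + 2916) = \left(-1\right) 2909 = -2909$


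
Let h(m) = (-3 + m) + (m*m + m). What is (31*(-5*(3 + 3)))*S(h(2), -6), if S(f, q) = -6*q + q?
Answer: -27900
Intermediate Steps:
h(m) = -3 + m**2 + 2*m (h(m) = (-3 + m) + (m**2 + m) = (-3 + m) + (m + m**2) = -3 + m**2 + 2*m)
S(f, q) = -5*q
(31*(-5*(3 + 3)))*S(h(2), -6) = (31*(-5*(3 + 3)))*(-5*(-6)) = (31*(-5*6))*30 = (31*(-30))*30 = -930*30 = -27900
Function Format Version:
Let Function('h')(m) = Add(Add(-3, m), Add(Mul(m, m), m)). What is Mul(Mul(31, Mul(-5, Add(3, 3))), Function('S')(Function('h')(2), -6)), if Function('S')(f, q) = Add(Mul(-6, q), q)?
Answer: -27900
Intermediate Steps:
Function('h')(m) = Add(-3, Pow(m, 2), Mul(2, m)) (Function('h')(m) = Add(Add(-3, m), Add(Pow(m, 2), m)) = Add(Add(-3, m), Add(m, Pow(m, 2))) = Add(-3, Pow(m, 2), Mul(2, m)))
Function('S')(f, q) = Mul(-5, q)
Mul(Mul(31, Mul(-5, Add(3, 3))), Function('S')(Function('h')(2), -6)) = Mul(Mul(31, Mul(-5, Add(3, 3))), Mul(-5, -6)) = Mul(Mul(31, Mul(-5, 6)), 30) = Mul(Mul(31, -30), 30) = Mul(-930, 30) = -27900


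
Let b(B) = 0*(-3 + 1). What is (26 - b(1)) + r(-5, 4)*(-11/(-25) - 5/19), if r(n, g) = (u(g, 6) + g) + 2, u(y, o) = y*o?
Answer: 2974/95 ≈ 31.305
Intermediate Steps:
b(B) = 0 (b(B) = 0*(-2) = 0)
u(y, o) = o*y
r(n, g) = 2 + 7*g (r(n, g) = (6*g + g) + 2 = 7*g + 2 = 2 + 7*g)
(26 - b(1)) + r(-5, 4)*(-11/(-25) - 5/19) = (26 - 1*0) + (2 + 7*4)*(-11/(-25) - 5/19) = (26 + 0) + (2 + 28)*(-11*(-1/25) - 5*1/19) = 26 + 30*(11/25 - 5/19) = 26 + 30*(84/475) = 26 + 504/95 = 2974/95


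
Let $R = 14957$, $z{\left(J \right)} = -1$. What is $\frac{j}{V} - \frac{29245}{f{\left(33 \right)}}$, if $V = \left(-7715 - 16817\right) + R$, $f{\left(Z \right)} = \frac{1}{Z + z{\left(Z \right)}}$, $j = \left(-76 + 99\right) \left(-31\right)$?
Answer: $- \frac{8960667287}{9575} \approx -9.3584 \cdot 10^{5}$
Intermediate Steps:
$j = -713$ ($j = 23 \left(-31\right) = -713$)
$f{\left(Z \right)} = \frac{1}{-1 + Z}$ ($f{\left(Z \right)} = \frac{1}{Z - 1} = \frac{1}{-1 + Z}$)
$V = -9575$ ($V = \left(-7715 - 16817\right) + 14957 = -24532 + 14957 = -9575$)
$\frac{j}{V} - \frac{29245}{f{\left(33 \right)}} = - \frac{713}{-9575} - \frac{29245}{\frac{1}{-1 + 33}} = \left(-713\right) \left(- \frac{1}{9575}\right) - \frac{29245}{\frac{1}{32}} = \frac{713}{9575} - 29245 \frac{1}{\frac{1}{32}} = \frac{713}{9575} - 935840 = - \frac{8960667287}{9575}$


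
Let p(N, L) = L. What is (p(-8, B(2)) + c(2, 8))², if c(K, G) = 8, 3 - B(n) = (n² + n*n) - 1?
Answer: 16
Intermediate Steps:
B(n) = 4 - 2*n² (B(n) = 3 - ((n² + n*n) - 1) = 3 - ((n² + n²) - 1) = 3 - (2*n² - 1) = 3 - (-1 + 2*n²) = 3 + (1 - 2*n²) = 4 - 2*n²)
(p(-8, B(2)) + c(2, 8))² = ((4 - 2*2²) + 8)² = ((4 - 2*4) + 8)² = ((4 - 8) + 8)² = (-4 + 8)² = 4² = 16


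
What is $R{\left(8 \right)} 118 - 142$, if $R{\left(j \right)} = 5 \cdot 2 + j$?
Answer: $1982$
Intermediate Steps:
$R{\left(j \right)} = 10 + j$
$R{\left(8 \right)} 118 - 142 = \left(10 + 8\right) 118 - 142 = 18 \cdot 118 - 142 = 2124 - 142 = 1982$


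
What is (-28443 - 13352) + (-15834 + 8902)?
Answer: -48727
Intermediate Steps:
(-28443 - 13352) + (-15834 + 8902) = -41795 - 6932 = -48727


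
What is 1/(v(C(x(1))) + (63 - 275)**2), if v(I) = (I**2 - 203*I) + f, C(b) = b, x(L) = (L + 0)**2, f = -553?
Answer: 1/44189 ≈ 2.2630e-5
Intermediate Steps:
x(L) = L**2
v(I) = -553 + I**2 - 203*I (v(I) = (I**2 - 203*I) - 553 = -553 + I**2 - 203*I)
1/(v(C(x(1))) + (63 - 275)**2) = 1/((-553 + (1**2)**2 - 203*1**2) + (63 - 275)**2) = 1/((-553 + 1**2 - 203*1) + (-212)**2) = 1/((-553 + 1 - 203) + 44944) = 1/(-755 + 44944) = 1/44189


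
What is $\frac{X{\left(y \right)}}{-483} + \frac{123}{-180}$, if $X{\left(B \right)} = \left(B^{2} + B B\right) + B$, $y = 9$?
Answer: $- \frac{10021}{9660} \approx -1.0374$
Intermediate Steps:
$X{\left(B \right)} = B + 2 B^{2}$ ($X{\left(B \right)} = \left(B^{2} + B^{2}\right) + B = 2 B^{2} + B = B + 2 B^{2}$)
$\frac{X{\left(y \right)}}{-483} + \frac{123}{-180} = \frac{9 \left(1 + 2 \cdot 9\right)}{-483} + \frac{123}{-180} = 9 \left(1 + 18\right) \left(- \frac{1}{483}\right) + 123 \left(- \frac{1}{180}\right) = 9 \cdot 19 \left(- \frac{1}{483}\right) - \frac{41}{60} = 171 \left(- \frac{1}{483}\right) - \frac{41}{60} = - \frac{57}{161} - \frac{41}{60} = - \frac{10021}{9660}$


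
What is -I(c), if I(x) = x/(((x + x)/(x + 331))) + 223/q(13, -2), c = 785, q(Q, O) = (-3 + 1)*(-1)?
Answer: -1339/2 ≈ -669.50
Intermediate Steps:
q(Q, O) = 2 (q(Q, O) = -2*(-1) = 2)
I(x) = 277 + x/2 (I(x) = x/(((x + x)/(x + 331))) + 223/2 = x/(((2*x)/(331 + x))) + 223*(½) = x/((2*x/(331 + x))) + 223/2 = x*((331 + x)/(2*x)) + 223/2 = (331/2 + x/2) + 223/2 = 277 + x/2)
-I(c) = -(277 + (½)*785) = -(277 + 785/2) = -1*1339/2 = -1339/2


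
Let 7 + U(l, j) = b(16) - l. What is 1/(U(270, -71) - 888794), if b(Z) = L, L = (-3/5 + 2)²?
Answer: -25/22226726 ≈ -1.1248e-6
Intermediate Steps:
L = 49/25 (L = (-3*⅕ + 2)² = (-⅗ + 2)² = (7/5)² = 49/25 ≈ 1.9600)
b(Z) = 49/25
U(l, j) = -126/25 - l (U(l, j) = -7 + (49/25 - l) = -126/25 - l)
1/(U(270, -71) - 888794) = 1/((-126/25 - 1*270) - 888794) = 1/((-126/25 - 270) - 888794) = 1/(-6876/25 - 888794) = 1/(-22226726/25) = -25/22226726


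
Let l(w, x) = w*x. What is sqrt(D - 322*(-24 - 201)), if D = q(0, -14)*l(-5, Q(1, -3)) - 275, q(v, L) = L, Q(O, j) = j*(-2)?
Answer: sqrt(72595) ≈ 269.43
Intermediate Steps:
Q(O, j) = -2*j
D = 145 (D = -(-70)*(-2*(-3)) - 275 = -(-70)*6 - 275 = -14*(-30) - 275 = 420 - 275 = 145)
sqrt(D - 322*(-24 - 201)) = sqrt(145 - 322*(-24 - 201)) = sqrt(145 - 322*(-225)) = sqrt(145 + 72450) = sqrt(72595)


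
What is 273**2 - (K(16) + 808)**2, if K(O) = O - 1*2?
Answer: -601155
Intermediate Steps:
K(O) = -2 + O (K(O) = O - 2 = -2 + O)
273**2 - (K(16) + 808)**2 = 273**2 - ((-2 + 16) + 808)**2 = 74529 - (14 + 808)**2 = 74529 - 1*822**2 = 74529 - 1*675684 = 74529 - 675684 = -601155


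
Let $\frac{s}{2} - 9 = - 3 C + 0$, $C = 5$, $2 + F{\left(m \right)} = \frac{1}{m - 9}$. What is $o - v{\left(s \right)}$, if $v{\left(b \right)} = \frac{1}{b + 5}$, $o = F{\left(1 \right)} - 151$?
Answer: $- \frac{8567}{56} \approx -152.98$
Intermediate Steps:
$F{\left(m \right)} = -2 + \frac{1}{-9 + m}$ ($F{\left(m \right)} = -2 + \frac{1}{m - 9} = -2 + \frac{1}{-9 + m}$)
$s = -12$ ($s = 18 + 2 \left(\left(-3\right) 5 + 0\right) = 18 + 2 \left(-15 + 0\right) = 18 + 2 \left(-15\right) = 18 - 30 = -12$)
$o = - \frac{1225}{8}$ ($o = \frac{19 - 2}{-9 + 1} - 151 = \frac{19 - 2}{-8} - 151 = \left(- \frac{1}{8}\right) 17 - 151 = - \frac{17}{8} - 151 = - \frac{1225}{8} \approx -153.13$)
$v{\left(b \right)} = \frac{1}{5 + b}$
$o - v{\left(s \right)} = - \frac{1225}{8} - \frac{1}{5 - 12} = - \frac{1225}{8} - \frac{1}{-7} = - \frac{1225}{8} - - \frac{1}{7} = - \frac{1225}{8} + \frac{1}{7} = - \frac{8567}{56}$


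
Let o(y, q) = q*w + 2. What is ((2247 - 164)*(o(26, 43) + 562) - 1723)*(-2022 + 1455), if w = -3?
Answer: -512784594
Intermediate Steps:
o(y, q) = 2 - 3*q (o(y, q) = q*(-3) + 2 = -3*q + 2 = 2 - 3*q)
((2247 - 164)*(o(26, 43) + 562) - 1723)*(-2022 + 1455) = ((2247 - 164)*((2 - 3*43) + 562) - 1723)*(-2022 + 1455) = (2083*((2 - 129) + 562) - 1723)*(-567) = (2083*(-127 + 562) - 1723)*(-567) = (2083*435 - 1723)*(-567) = (906105 - 1723)*(-567) = 904382*(-567) = -512784594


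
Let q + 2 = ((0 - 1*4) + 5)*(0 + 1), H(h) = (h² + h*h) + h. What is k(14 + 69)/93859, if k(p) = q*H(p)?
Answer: -13861/93859 ≈ -0.14768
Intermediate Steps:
H(h) = h + 2*h² (H(h) = (h² + h²) + h = 2*h² + h = h + 2*h²)
q = -1 (q = -2 + ((0 - 1*4) + 5)*(0 + 1) = -2 + ((0 - 4) + 5)*1 = -2 + (-4 + 5)*1 = -2 + 1*1 = -2 + 1 = -1)
k(p) = -p*(1 + 2*p)
k(14 + 69)/93859 = -(14 + 69)*(1 + 2*(14 + 69))/93859 = -1*83*(1 + 2*83)*(1/93859) = -1*83*(1 + 166)*(1/93859) = -1*83*167*(1/93859) = -13861*1/93859 = -13861/93859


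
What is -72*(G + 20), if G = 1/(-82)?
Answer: -59004/41 ≈ -1439.1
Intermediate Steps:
G = -1/82 ≈ -0.012195
-72*(G + 20) = -72*(-1/82 + 20) = -72*1639/82 = -59004/41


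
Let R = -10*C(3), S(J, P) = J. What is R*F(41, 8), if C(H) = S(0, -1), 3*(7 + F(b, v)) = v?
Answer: 0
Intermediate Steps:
F(b, v) = -7 + v/3
C(H) = 0
R = 0 (R = -10*0 = 0)
R*F(41, 8) = 0*(-7 + (1/3)*8) = 0*(-7 + 8/3) = 0*(-13/3) = 0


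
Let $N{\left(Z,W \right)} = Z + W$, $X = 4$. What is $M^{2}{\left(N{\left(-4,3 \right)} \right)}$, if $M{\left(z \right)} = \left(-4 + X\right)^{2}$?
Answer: $0$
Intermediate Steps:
$N{\left(Z,W \right)} = W + Z$
$M{\left(z \right)} = 0$ ($M{\left(z \right)} = \left(-4 + 4\right)^{2} = 0^{2} = 0$)
$M^{2}{\left(N{\left(-4,3 \right)} \right)} = 0^{2} = 0$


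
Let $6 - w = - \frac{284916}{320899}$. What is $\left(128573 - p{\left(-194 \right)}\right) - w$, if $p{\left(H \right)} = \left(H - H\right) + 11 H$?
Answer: $\frac{41941535283}{320899} \approx 1.307 \cdot 10^{5}$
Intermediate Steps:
$p{\left(H \right)} = 11 H$ ($p{\left(H \right)} = 0 + 11 H = 11 H$)
$w = \frac{2210310}{320899}$ ($w = 6 - - \frac{284916}{320899} = 6 + \frac{284916}{320899} = \frac{2210310}{320899} \approx 6.8879$)
$\left(128573 - p{\left(-194 \right)}\right) - w = \left(128573 - 11 \left(-194\right)\right) - \frac{2210310}{320899} = \left(128573 - -2134\right) - \frac{2210310}{320899} = \left(128573 + 2134\right) - \frac{2210310}{320899} = 130707 - \frac{2210310}{320899} = \frac{41941535283}{320899}$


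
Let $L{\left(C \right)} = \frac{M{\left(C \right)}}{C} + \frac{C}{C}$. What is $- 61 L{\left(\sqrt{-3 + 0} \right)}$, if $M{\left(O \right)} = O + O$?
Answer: $-183$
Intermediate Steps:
$M{\left(O \right)} = 2 O$
$L{\left(C \right)} = 3$ ($L{\left(C \right)} = \frac{2 C}{C} + \frac{C}{C} = 2 + 1 = 3$)
$- 61 L{\left(\sqrt{-3 + 0} \right)} = \left(-61\right) 3 = -183$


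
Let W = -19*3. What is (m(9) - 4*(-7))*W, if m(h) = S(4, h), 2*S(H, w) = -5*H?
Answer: -1026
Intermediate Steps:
S(H, w) = -5*H/2 (S(H, w) = (-5*H)/2 = -5*H/2)
W = -57 (W = -1*57 = -57)
m(h) = -10 (m(h) = -5/2*4 = -10)
(m(9) - 4*(-7))*W = (-10 - 4*(-7))*(-57) = (-10 + 28)*(-57) = 18*(-57) = -1026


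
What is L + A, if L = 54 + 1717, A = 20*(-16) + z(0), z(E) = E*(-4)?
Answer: 1451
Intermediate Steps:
z(E) = -4*E
A = -320 (A = 20*(-16) - 4*0 = -320 + 0 = -320)
L = 1771
L + A = 1771 - 320 = 1451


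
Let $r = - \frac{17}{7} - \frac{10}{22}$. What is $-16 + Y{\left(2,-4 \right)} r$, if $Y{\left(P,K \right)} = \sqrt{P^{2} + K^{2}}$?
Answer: $-16 - \frac{444 \sqrt{5}}{77} \approx -28.894$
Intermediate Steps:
$r = - \frac{222}{77}$ ($r = \left(-17\right) \frac{1}{7} - \frac{5}{11} = - \frac{17}{7} - \frac{5}{11} = - \frac{222}{77} \approx -2.8831$)
$Y{\left(P,K \right)} = \sqrt{K^{2} + P^{2}}$
$-16 + Y{\left(2,-4 \right)} r = -16 + \sqrt{\left(-4\right)^{2} + 2^{2}} \left(- \frac{222}{77}\right) = -16 + \sqrt{16 + 4} \left(- \frac{222}{77}\right) = -16 + \sqrt{20} \left(- \frac{222}{77}\right) = -16 + 2 \sqrt{5} \left(- \frac{222}{77}\right) = -16 - \frac{444 \sqrt{5}}{77}$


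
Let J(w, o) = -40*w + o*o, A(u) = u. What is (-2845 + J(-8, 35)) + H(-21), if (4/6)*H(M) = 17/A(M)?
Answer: -18217/14 ≈ -1301.2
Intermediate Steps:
J(w, o) = o**2 - 40*w (J(w, o) = -40*w + o**2 = o**2 - 40*w)
H(M) = 51/(2*M) (H(M) = 3*(17/M)/2 = 51/(2*M))
(-2845 + J(-8, 35)) + H(-21) = (-2845 + (35**2 - 40*(-8))) + (51/2)/(-21) = (-2845 + (1225 + 320)) + (51/2)*(-1/21) = (-2845 + 1545) - 17/14 = -1300 - 17/14 = -18217/14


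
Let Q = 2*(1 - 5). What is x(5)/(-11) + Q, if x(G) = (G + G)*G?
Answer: -138/11 ≈ -12.545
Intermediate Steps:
Q = -8 (Q = 2*(-4) = -8)
x(G) = 2*G² (x(G) = (2*G)*G = 2*G²)
x(5)/(-11) + Q = (2*5²)/(-11) - 8 = -2*25/11 - 8 = -1/11*50 - 8 = -50/11 - 8 = -138/11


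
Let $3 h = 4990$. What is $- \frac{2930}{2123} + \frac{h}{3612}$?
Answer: $- \frac{10577855}{11502414} \approx -0.91962$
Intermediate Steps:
$h = \frac{4990}{3}$ ($h = \frac{1}{3} \cdot 4990 = \frac{4990}{3} \approx 1663.3$)
$- \frac{2930}{2123} + \frac{h}{3612} = - \frac{2930}{2123} + \frac{4990}{3 \cdot 3612} = \left(-2930\right) \frac{1}{2123} + \frac{4990}{3} \cdot \frac{1}{3612} = - \frac{2930}{2123} + \frac{2495}{5418} = - \frac{10577855}{11502414}$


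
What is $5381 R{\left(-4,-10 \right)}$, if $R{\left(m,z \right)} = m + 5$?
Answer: $5381$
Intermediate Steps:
$R{\left(m,z \right)} = 5 + m$
$5381 R{\left(-4,-10 \right)} = 5381 \left(5 - 4\right) = 5381 \cdot 1 = 5381$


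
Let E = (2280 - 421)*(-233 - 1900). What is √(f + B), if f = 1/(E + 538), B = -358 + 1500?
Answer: √17951003729280993/3964709 ≈ 33.794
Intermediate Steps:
B = 1142
E = -3965247 (E = 1859*(-2133) = -3965247)
f = -1/3964709 (f = 1/(-3965247 + 538) = 1/(-3964709) = -1/3964709 ≈ -2.5223e-7)
√(f + B) = √(-1/3964709 + 1142) = √(4527697677/3964709) = √17951003729280993/3964709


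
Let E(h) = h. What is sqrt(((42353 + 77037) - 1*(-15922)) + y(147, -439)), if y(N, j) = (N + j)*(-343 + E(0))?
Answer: 74*sqrt(43) ≈ 485.25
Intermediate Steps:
y(N, j) = -343*N - 343*j (y(N, j) = (N + j)*(-343 + 0) = (N + j)*(-343) = -343*N - 343*j)
sqrt(((42353 + 77037) - 1*(-15922)) + y(147, -439)) = sqrt(((42353 + 77037) - 1*(-15922)) + (-343*147 - 343*(-439))) = sqrt((119390 + 15922) + (-50421 + 150577)) = sqrt(135312 + 100156) = sqrt(235468) = 74*sqrt(43)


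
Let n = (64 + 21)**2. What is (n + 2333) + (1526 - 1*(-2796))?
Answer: 13880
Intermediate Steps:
n = 7225 (n = 85**2 = 7225)
(n + 2333) + (1526 - 1*(-2796)) = (7225 + 2333) + (1526 - 1*(-2796)) = 9558 + (1526 + 2796) = 9558 + 4322 = 13880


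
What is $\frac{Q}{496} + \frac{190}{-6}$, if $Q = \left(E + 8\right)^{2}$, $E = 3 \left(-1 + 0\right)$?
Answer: $- \frac{47045}{1488} \approx -31.616$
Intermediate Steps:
$E = -3$ ($E = 3 \left(-1\right) = -3$)
$Q = 25$ ($Q = \left(-3 + 8\right)^{2} = 5^{2} = 25$)
$\frac{Q}{496} + \frac{190}{-6} = \frac{25}{496} + \frac{190}{-6} = 25 \cdot \frac{1}{496} + 190 \left(- \frac{1}{6}\right) = \frac{25}{496} - \frac{95}{3} = - \frac{47045}{1488}$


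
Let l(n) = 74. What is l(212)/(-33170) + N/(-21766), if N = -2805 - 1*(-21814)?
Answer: -316069607/360989110 ≈ -0.87557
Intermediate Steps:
N = 19009 (N = -2805 + 21814 = 19009)
l(212)/(-33170) + N/(-21766) = 74/(-33170) + 19009/(-21766) = 74*(-1/33170) + 19009*(-1/21766) = -37/16585 - 19009/21766 = -316069607/360989110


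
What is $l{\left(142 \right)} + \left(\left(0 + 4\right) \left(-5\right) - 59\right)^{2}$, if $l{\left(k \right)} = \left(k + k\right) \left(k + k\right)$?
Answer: $86897$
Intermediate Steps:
$l{\left(k \right)} = 4 k^{2}$ ($l{\left(k \right)} = 2 k 2 k = 4 k^{2}$)
$l{\left(142 \right)} + \left(\left(0 + 4\right) \left(-5\right) - 59\right)^{2} = 4 \cdot 142^{2} + \left(\left(0 + 4\right) \left(-5\right) - 59\right)^{2} = 4 \cdot 20164 + \left(4 \left(-5\right) - 59\right)^{2} = 80656 + \left(-20 - 59\right)^{2} = 80656 + \left(-79\right)^{2} = 80656 + 6241 = 86897$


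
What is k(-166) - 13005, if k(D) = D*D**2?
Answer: -4587301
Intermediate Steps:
k(D) = D**3
k(-166) - 13005 = (-166)**3 - 13005 = -4574296 - 13005 = -4587301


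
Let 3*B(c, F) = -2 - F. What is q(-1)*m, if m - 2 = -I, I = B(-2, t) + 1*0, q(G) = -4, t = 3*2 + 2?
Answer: -64/3 ≈ -21.333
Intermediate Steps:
t = 8 (t = 6 + 2 = 8)
B(c, F) = -⅔ - F/3 (B(c, F) = (-2 - F)/3 = -⅔ - F/3)
I = -10/3 (I = (-⅔ - ⅓*8) + 1*0 = (-⅔ - 8/3) + 0 = -10/3 + 0 = -10/3 ≈ -3.3333)
m = 16/3 (m = 2 - 1*(-10/3) = 2 + 10/3 = 16/3 ≈ 5.3333)
q(-1)*m = -4*16/3 = -64/3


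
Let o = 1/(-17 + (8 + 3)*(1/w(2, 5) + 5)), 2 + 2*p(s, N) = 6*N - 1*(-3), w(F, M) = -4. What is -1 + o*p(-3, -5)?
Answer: -199/141 ≈ -1.4113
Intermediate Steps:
p(s, N) = 1/2 + 3*N (p(s, N) = -1 + (6*N - 1*(-3))/2 = -1 + (6*N + 3)/2 = -1 + (3 + 6*N)/2 = -1 + (3/2 + 3*N) = 1/2 + 3*N)
o = 4/141 (o = 1/(-17 + (8 + 3)*(1/(-4) + 5)) = 1/(-17 + 11*(-1/4 + 5)) = 1/(-17 + 11*(19/4)) = 1/(-17 + 209/4) = 1/(141/4) = 4/141 ≈ 0.028369)
-1 + o*p(-3, -5) = -1 + 4*(1/2 + 3*(-5))/141 = -1 + 4*(1/2 - 15)/141 = -1 + (4/141)*(-29/2) = -1 - 58/141 = -199/141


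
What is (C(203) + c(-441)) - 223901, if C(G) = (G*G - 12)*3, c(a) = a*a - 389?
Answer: 93782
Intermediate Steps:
c(a) = -389 + a**2 (c(a) = a**2 - 389 = -389 + a**2)
C(G) = -36 + 3*G**2 (C(G) = (G**2 - 12)*3 = (-12 + G**2)*3 = -36 + 3*G**2)
(C(203) + c(-441)) - 223901 = ((-36 + 3*203**2) + (-389 + (-441)**2)) - 223901 = ((-36 + 3*41209) + (-389 + 194481)) - 223901 = ((-36 + 123627) + 194092) - 223901 = (123591 + 194092) - 223901 = 317683 - 223901 = 93782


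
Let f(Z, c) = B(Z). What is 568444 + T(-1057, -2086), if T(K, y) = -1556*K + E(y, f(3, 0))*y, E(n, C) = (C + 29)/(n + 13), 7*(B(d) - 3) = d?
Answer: 4587898574/2073 ≈ 2.2132e+6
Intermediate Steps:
B(d) = 3 + d/7
f(Z, c) = 3 + Z/7
E(n, C) = (29 + C)/(13 + n)
T(K, y) = -1556*K + 227*y/(7*(13 + y)) (T(K, y) = -1556*K + ((29 + (3 + (⅐)*3))/(13 + y))*y = -1556*K + ((29 + (3 + 3/7))/(13 + y))*y = -1556*K + ((29 + 24/7)/(13 + y))*y = -1556*K + ((227/7)/(13 + y))*y = -1556*K + (227/(7*(13 + y)))*y = -1556*K + 227*y/(7*(13 + y)))
568444 + T(-1057, -2086) = 568444 + (227*(-2086) - 10892*(-1057)*(13 - 2086))/(7*(13 - 2086)) = 568444 + (⅐)*(-473522 - 10892*(-1057)*(-2073))/(-2073) = 568444 + (⅐)*(-1/2073)*(-473522 - 23866125612) = 568444 + (⅐)*(-1/2073)*(-23866599134) = 568444 + 3409514162/2073 = 4587898574/2073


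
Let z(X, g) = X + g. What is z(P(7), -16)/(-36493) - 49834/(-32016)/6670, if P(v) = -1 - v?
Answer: 3471856721/3896480226480 ≈ 0.00089102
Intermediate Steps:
z(P(7), -16)/(-36493) - 49834/(-32016)/6670 = ((-1 - 1*7) - 16)/(-36493) - 49834/(-32016)/6670 = ((-1 - 7) - 16)*(-1/36493) - 49834*(-1/32016)*(1/6670) = (-8 - 16)*(-1/36493) + (24917/16008)*(1/6670) = -24*(-1/36493) + 24917/106773360 = 24/36493 + 24917/106773360 = 3471856721/3896480226480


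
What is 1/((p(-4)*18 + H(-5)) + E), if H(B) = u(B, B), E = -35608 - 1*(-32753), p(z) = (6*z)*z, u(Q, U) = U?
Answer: -1/1132 ≈ -0.00088339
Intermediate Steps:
p(z) = 6*z²
E = -2855 (E = -35608 + 32753 = -2855)
H(B) = B
1/((p(-4)*18 + H(-5)) + E) = 1/(((6*(-4)²)*18 - 5) - 2855) = 1/(((6*16)*18 - 5) - 2855) = 1/((96*18 - 5) - 2855) = 1/((1728 - 5) - 2855) = 1/(1723 - 2855) = 1/(-1132) = -1/1132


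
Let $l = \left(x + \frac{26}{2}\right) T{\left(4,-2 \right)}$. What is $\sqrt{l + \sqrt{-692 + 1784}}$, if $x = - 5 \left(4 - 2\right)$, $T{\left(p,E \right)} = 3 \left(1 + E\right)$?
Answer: $\sqrt{-9 + 2 \sqrt{273}} \approx 4.9036$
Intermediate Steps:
$T{\left(p,E \right)} = 3 + 3 E$
$x = -10$ ($x = \left(-5\right) 2 = -10$)
$l = -9$ ($l = \left(-10 + \frac{26}{2}\right) \left(3 + 3 \left(-2\right)\right) = \left(-10 + 26 \cdot \frac{1}{2}\right) \left(3 - 6\right) = \left(-10 + 13\right) \left(-3\right) = 3 \left(-3\right) = -9$)
$\sqrt{l + \sqrt{-692 + 1784}} = \sqrt{-9 + \sqrt{-692 + 1784}} = \sqrt{-9 + \sqrt{1092}} = \sqrt{-9 + 2 \sqrt{273}}$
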